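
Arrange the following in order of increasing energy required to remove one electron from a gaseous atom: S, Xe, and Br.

S, Br, Xe

IE₁ increases left→right with effective nuclear charge and decreases top→bottom as the valence shell moves farther out.
These sit on a diagonal, where the across-period and down-group effects partly cancel.
Br > S: period and group pull opposite ways; the across-period shift dominates (1140 vs 1000 kJ/mol).
Xe > Br: the two effects oppose for this pair; the across-period effect wins (1170 vs 1140 kJ/mol).
For reference (kJ/mol): S 1000, Br 1140, Xe 1170.
So from lowest to highest: S < Br < Xe.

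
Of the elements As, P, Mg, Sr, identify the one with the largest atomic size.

Sr

Mg is in period 3, group 2; P is in period 3, group 15; As is in period 4, group 15; Sr is in period 5, group 2.
Across a period the added protons contract the valence shell; down a group each new principal shell makes the atom larger.
These span different periods and groups, so the two trends combine.
As > P: they share group 15; the group trend gives As the larger value.
Mg > As: period and group pull opposite ways; the across-period shift dominates (139 vs 121 pm).
Sr > Mg: Sr sits below Mg in group 2, so the down-group effect alone puts Sr larger.
For reference (pm): Mg 139, P 111, As 121, Sr 185.
The largest atomic size among these belongs to Sr.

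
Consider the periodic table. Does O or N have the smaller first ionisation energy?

O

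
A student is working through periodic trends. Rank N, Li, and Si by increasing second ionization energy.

Si, N, Li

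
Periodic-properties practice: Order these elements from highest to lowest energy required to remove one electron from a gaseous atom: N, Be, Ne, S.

Be is in period 2, group 2; N is in period 2, group 15; Ne is in period 2, group 18; S is in period 3, group 16.
IE₁ increases left→right with effective nuclear charge and decreases top→bottom as the valence shell moves farther out.
These span different periods and groups, so the two trends combine.
S > Be: period and group pull opposite ways; the across-period shift dominates (1000 vs 900 kJ/mol).
N > S: period and group pull opposite ways; the down-group shift dominates (1402 vs 1000 kJ/mol).
Ne > N: both are in period 2; the period trend gives Ne the larger value.
Tabulated first ionization energy (kJ/mol): Be 900, N 1402, Ne 2081, S 1000.
So from highest to lowest: Ne > N > S > Be.

Ne > N > S > Be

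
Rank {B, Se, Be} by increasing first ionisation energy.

B, Be, Se

Be is in period 2, group 2; B is in period 2, group 13; Se is in period 4, group 16.
First ionization energy rises across a period (greater Z_eff holds electrons more tightly) and falls down a group (valence electrons are farther from the nucleus).
Here both period and group differ, so the two effects have to be weighed against each other.
Be > B: this pair runs against the simple trend — see the exception note.
Se > Be: period and group pull opposite ways; the across-period shift dominates (941 vs 900 kJ/mol).
Note the exception: Be has a higher first ionization energy than B, contrary to the simple trend — removing B's lone 2p electron is easier than breaking Be's filled 2s².
For reference (kJ/mol): Be 900, B 801, Se 941.
So from lowest to highest: B < Be < Se.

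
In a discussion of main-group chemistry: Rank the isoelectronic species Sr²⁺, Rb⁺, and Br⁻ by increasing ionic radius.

All of these have 36 electrons, so size is governed by nuclear charge alone: the more protons, the stronger the pull on the same electron cloud, and the smaller the ion.
Nuclear charges: Sr²⁺ (Z=38), Rb⁺ (Z=37), Br⁻ (Z=35).
Smallest to largest: Sr²⁺ < Rb⁺ < Br⁻.

Sr²⁺ < Rb⁺ < Br⁻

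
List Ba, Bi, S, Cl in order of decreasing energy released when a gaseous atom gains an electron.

S is in period 3, group 16; Cl is in period 3, group 17; Ba is in period 6, group 2; Bi is in period 6, group 15.
Adding an electron releases more energy for atoms nearer the top right (short of the noble gases).
These span different periods and groups, so the two trends combine.
Bi > Ba: both are in period 6; the period trend gives Bi the larger value.
S > Bi: both effects reinforce here, so S is clearly the higher of the two.
Cl > S: Cl lies to the right of S in period 3, so the across-period effect alone puts Cl higher.
Approximate values (kJ/mol): S 200, Cl 349, Ba 14, Bi 91.
So from highest to lowest: Cl > S > Bi > Ba.

Cl, S, Bi, Ba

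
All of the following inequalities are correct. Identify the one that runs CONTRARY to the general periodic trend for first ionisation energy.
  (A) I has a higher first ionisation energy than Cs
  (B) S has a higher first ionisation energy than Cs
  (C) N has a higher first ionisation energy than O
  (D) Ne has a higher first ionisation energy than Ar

(C)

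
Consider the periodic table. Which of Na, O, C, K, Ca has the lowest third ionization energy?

After 2 electrons have been removed, what remains? Na²⁺ is already 1 electron into the core; O²⁺ still has 4 valence electrons; C²⁺ still has 2 valence electrons; K²⁺ is already 1 electron into the core; Ca²⁺ is the bare [Ar] core.
Usually core removal costs more than valence removal, but here the competition is close: a tightly held n=2 valence electron can cost more to remove than an n=3 core electron, so the actual values have to decide it.
Valence configurations: O²⁺ [He]2s²2p², C²⁺ [He]2s².
Tabulated IE_3 (kJ/mol): Na 6910, O 5300, C 4620, K 4420, Ca 4912.
Putting it together, IE_3: K < C < Ca < O < Na.

K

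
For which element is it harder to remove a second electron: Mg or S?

S

IE_2 is the cost of taking one more electron from the +1 cation: Mg⁺ still has 1 valence electron; S⁺ still has 5 valence electrons.
All are still removing valence electrons, so compare the +1 ions as you would atoms: IE_2 generally rises across a period (higher Z_eff) and falls down a group (larger shell), subject to the usual subshell exceptions.
Valence configurations: Mg⁺ [Ne]3s¹, S⁺ [Ne]3s²3p³.
Approximate IE_2 values (kJ/mol): Mg 1451, S 2252.
Hence IE_2: Mg < S.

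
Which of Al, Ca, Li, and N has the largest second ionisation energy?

Li

IE_2 is the cost of taking one more electron from the +1 cation: Al⁺ still has 2 valence electrons; Ca⁺ still has 1 valence electron; Li⁺ is the bare [He] core; N⁺ still has 4 valence electrons.
Breaking into a closed-shell core is much more expensive than removing a leftover valence electron — Li has the largest IE_2 here.
Valence configurations: Al⁺ [Ne]3s², Ca⁺ [Ar]4s¹, N⁺ [He]2s²2p².
Tabulated IE_2 (kJ/mol): Al 1817, Ca 1145, Li 7298, N 2856.
Hence IE_2: Ca < Al < N < Li.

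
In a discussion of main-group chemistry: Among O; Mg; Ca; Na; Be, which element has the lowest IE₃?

Consider each +2 ion: O²⁺ still has 4 valence electrons; Mg²⁺ is the bare [Ne] core; Ca²⁺ is the bare [Ar] core; Na²⁺ is already 1 electron into the core; Be²⁺ is the bare [He] core.
Usually core removal costs more than valence removal, but here the competition is close: a tightly held n=2 valence electron can cost more to remove than an n=3 core electron, so the actual values have to decide it.
Tabulated IE_3 (kJ/mol): O 5300, Mg 7733, Ca 4912, Na 6910, Be 14849.
Hence IE_3: Ca < O < Na < Mg < Be.

Ca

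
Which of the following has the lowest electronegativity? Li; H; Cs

Cs

H is in period 1, group 1; Li is in period 2, group 1; Cs is in period 6, group 1.
Atoms toward the upper right of the periodic table pull bonding electrons most strongly.
All are in group 1, so electronegativity increases up the group.
The lowest electronegativity among these belongs to Cs.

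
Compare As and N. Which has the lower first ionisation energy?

N is in period 2, group 15; As is in period 4, group 15.
IE₁ increases left→right with effective nuclear charge and decreases top→bottom as the valence shell moves farther out.
All are in group 15, so first ionization energy increases up the group.
So As has the lower first ionisation energy (As < N).

As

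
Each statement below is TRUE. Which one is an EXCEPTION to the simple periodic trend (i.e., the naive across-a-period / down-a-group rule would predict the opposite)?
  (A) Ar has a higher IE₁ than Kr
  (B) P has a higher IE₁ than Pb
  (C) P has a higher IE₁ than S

The general trend: IE₁ increases across a period and decreases down a group.
(A) Ar (period 3, group 18) vs Kr (period 4, group 18): the stated order agrees with the simple trend.
(B) P (period 3, group 15) vs Pb (period 6, group 14): the stated order agrees with the simple trend.
(C) P (period 3, group 15) vs S (period 3, group 16): the stated order contradicts the simple trend.
The exception is (C): S (3p⁴) ionizes more easily than half-filled P (3p³) because the paired 3p electron in S is pushed out by e⁻–e⁻ repulsion.

(C)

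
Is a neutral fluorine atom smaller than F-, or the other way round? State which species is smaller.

Forming F- adds 1 electron to F. More electron–electron repulsion in the same shell, with unchanged nuclear charge, lets the cloud expand.
An anion is larger than its parent atom: F- > F.

F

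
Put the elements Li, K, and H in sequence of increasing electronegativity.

K, Li, H

H is in period 1, group 1; Li is in period 2, group 1; K is in period 4, group 1.
EN rises left→right (higher Z_eff, smaller atoms) and falls top→bottom (larger, more shielded atoms).
All are in group 1, so electronegativity increases up the group.
So from lowest to highest: K < Li < H.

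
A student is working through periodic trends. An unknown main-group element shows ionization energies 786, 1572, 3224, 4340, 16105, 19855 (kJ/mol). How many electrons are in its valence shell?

Look for the largest jump between consecutive ionization energies: IE5/IE4 ≈ 3.7, far larger than any earlier ratio.
That jump marks the point where a core electron is being removed. So the atom has 4 valence electrons.

4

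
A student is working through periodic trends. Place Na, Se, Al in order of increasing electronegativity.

Na < Al < Se

Na is in period 3, group 1; Al is in period 3, group 13; Se is in period 4, group 16.
Atoms toward the upper right of the periodic table pull bonding electrons most strongly.
Neither a single period nor a single group — weigh both effects.
Al > Na: Al lies to the right of Na in period 3, so the across-period effect alone puts Al higher.
Se > Al: period and group pull opposite ways; the across-period shift dominates (2.55 vs 1.61).
For reference (Pauling): Na 0.93, Al 1.61, Se 2.55.
So from lowest to highest: Na < Al < Se.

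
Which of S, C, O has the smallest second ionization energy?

S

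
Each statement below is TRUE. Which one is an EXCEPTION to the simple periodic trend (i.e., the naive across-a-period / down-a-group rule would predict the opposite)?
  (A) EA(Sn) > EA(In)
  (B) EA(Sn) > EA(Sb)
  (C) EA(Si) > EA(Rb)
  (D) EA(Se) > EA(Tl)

(B)

The general trend: electron affinity increases across a period and decreases down a group.
(A) Sn (period 5, group 14) vs In (period 5, group 13): the stated order agrees with the simple trend.
(B) Sn (period 5, group 14) vs Sb (period 5, group 15): the stated order contradicts the simple trend.
(C) Si (period 3, group 14) vs Rb (period 5, group 1): the stated order agrees with the simple trend.
(D) Se (period 4, group 16) vs Tl (period 6, group 13): the stated order agrees with the simple trend.
The exception is (B): adding an electron to Sb's half-filled 5p³ is unfavourable, so Sn has the more exothermic EA.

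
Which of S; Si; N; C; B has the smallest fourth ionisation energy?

Si

The fourth ionization energy removes an electron from the +3 ion. For each element: S³⁺ still has 3 valence electrons; Si³⁺ still has 1 valence electron; N³⁺ still has 2 valence electrons; C³⁺ still has 1 valence electron; B³⁺ is the bare [He] core.
Pulling an electron out of a noble-gas core costs far more than removing a remaining valence electron, so B sits at the high end of IE_4.
Valence configurations: S³⁺ [Ne]3s²3p¹, Si³⁺ [Ne]3s¹, N³⁺ [He]2s², C³⁺ [He]2s¹.
Tabulated IE_4 (kJ/mol): S 4556, Si 4356, N 7475, C 6223, B 25026.
Overall IE_4 order: Si < S < C < N < B.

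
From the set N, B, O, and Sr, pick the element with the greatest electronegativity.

O

EN rises left→right (higher Z_eff, smaller atoms) and falls top→bottom (larger, more shielded atoms).
Neither a single period nor a single group — weigh both effects.
B > Sr: both effects reinforce here, so B is clearly the higher of the two.
N > B: N lies to the right of B in period 2, so the across-period effect alone puts N higher.
O > N: both are in period 2; the period trend gives O the larger value.
Approximate values (Pauling): B 2.04, N 3.04, O 3.44, Sr 0.95.
The greatest electronegativity among these belongs to O.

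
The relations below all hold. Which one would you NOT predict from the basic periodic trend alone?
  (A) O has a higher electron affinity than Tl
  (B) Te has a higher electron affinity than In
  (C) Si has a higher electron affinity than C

(C)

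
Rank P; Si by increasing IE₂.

After 1 electron has been removed, what remains? P⁺ still has 4 valence electrons; Si⁺ still has 3 valence electrons.
All are still removing valence electrons, so compare the +1 ions as you would atoms: IE_2 generally rises across a period (higher Z_eff) and falls down a group (larger shell), subject to the usual subshell exceptions.
Valence configurations: P⁺ [Ne]3s²3p², Si⁺ [Ne]3s²3p¹.
Approximate IE_2 values (kJ/mol): P 1907, Si 1577.
Hence IE_2: Si < P.

Si < P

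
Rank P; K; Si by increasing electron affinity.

K < P < Si

Si is in period 3, group 14; P is in period 3, group 15; K is in period 4, group 1.
Atoms with high Z_eff and room in the valence shell (especially the halogens) have the most exothermic electron affinities.
These span different periods and groups, so the two trends combine.
P > K: both effects reinforce here, so P is clearly the higher of the two.
Si > P: this pair runs against the simple trend — see the exception note.
Note the exception: Si has a higher electron affinity than P, contrary to the simple trend — adding an electron to P's half-filled 3p³ is unfavourable, so Si (3p²) has the more exothermic EA.
Tabulated electron affinity (kJ/mol): Si 134, P 72, K 48.
So from lowest to highest: K < P < Si.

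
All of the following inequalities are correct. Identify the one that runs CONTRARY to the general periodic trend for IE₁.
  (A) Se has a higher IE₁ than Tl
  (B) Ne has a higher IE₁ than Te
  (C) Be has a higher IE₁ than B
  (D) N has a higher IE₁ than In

(C)

The general trend: IE₁ increases across a period and decreases down a group.
(A) Se (period 4, group 16) vs Tl (period 6, group 13): the stated order agrees with the simple trend.
(B) Ne (period 2, group 18) vs Te (period 5, group 16): the stated order agrees with the simple trend.
(C) Be (period 2, group 2) vs B (period 2, group 13): the stated order contradicts the simple trend.
(D) N (period 2, group 15) vs In (period 5, group 13): the stated order agrees with the simple trend.
The exception is (C): removing B's lone 2p electron is easier than breaking Be's filled 2s².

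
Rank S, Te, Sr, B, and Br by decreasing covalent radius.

Sr > Te > Br > S > B

Across a period the added protons contract the valence shell; down a group each new principal shell makes the atom larger.
Here both period and group differ, so the two effects have to be weighed against each other.
S > B: the two effects oppose for this pair; the down-group effect wins (103 vs 85 pm).
Br > S: the two effects oppose for this pair; the down-group effect wins (114 vs 103 pm).
Te > Br: both effects reinforce here, so Te is clearly the larger of the two.
Sr > Te: Sr lies to the left of Te in period 5, so the across-period effect alone puts Sr larger.
Tabulated atomic radius (pm): B 85, S 103, Br 114, Sr 185, Te 136.
So from largest to smallest: Sr > Te > Br > S > B.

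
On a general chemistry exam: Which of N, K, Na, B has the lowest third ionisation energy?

B

IE_3 is the cost of taking one more electron from the +2 cation: N²⁺ still has 3 valence electrons; K²⁺ is already 1 electron into the core; Na²⁺ is already 1 electron into the core; B²⁺ still has 1 valence electron.
Usually core removal costs more than valence removal, but here the competition is close: a tightly held n=2 valence electron can cost more to remove than an n=3 core electron, so the actual values have to decide it.
Valence configurations: N²⁺ [He]2s²2p¹, B²⁺ [He]2s¹.
The numbers (kJ/mol): N 4578, K 4420, Na 6910, B 3660.
Overall IE_3 order: B < K < N < Na.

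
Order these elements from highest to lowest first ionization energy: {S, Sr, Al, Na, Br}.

Br > S > Al > Sr > Na

First ionization energy rises across a period (greater Z_eff holds electrons more tightly) and falls down a group (valence electrons are farther from the nucleus).
Here both period and group differ, so the two effects have to be weighed against each other.
Sr > Na: period and group pull opposite ways; the across-period shift dominates (550 vs 496 kJ/mol).
Al > Sr: both effects reinforce here, so Al is clearly the higher of the two.
S > Al: S lies to the right of Al in period 3, so the across-period effect alone puts S higher.
Br > S: period and group pull opposite ways; the across-period shift dominates (1140 vs 1000 kJ/mol).
For reference (kJ/mol): Na 496, Al 578, S 1000, Br 1140, Sr 550.
So from highest to lowest: Br > S > Al > Sr > Na.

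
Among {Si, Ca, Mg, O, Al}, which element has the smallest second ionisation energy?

After 1 electron has been removed, what remains? Si⁺ still has 3 valence electrons; Ca⁺ still has 1 valence electron; Mg⁺ still has 1 valence electron; O⁺ still has 5 valence electrons; Al⁺ still has 2 valence electrons.
All are still removing valence electrons, so compare the +1 ions as you would atoms: IE_2 generally rises across a period (higher Z_eff) and falls down a group (larger shell), subject to the usual subshell exceptions.
Valence configurations: Si⁺ [Ne]3s²3p¹, Ca⁺ [Ar]4s¹, Mg⁺ [Ne]3s¹, O⁺ [He]2s²2p³, Al⁺ [Ne]3s².
Si⁺ loses a lone 3p electron whereas Al⁺ must break into a filled 3s² pair, so IE_2(Al) > IE_2(Si) even though Si has the higher nuclear charge.
Approximate IE_2 values (kJ/mol): Si 1577, Ca 1145, Mg 1451, O 3388, Al 1817.
Putting it together, IE_2: Ca < Mg < Si < Al < O.

Ca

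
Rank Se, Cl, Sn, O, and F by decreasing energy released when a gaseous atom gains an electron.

Cl > F > Se > O > Sn

O is in period 2, group 16; F is in period 2, group 17; Cl is in period 3, group 17; Se is in period 4, group 16; Sn is in period 5, group 14.
Electron affinity generally becomes more exothermic across a period toward the halogens and less exothermic down a group.
Here both period and group differ, so the two effects have to be weighed against each other.
O > Sn: both effects reinforce here, so O is clearly the higher of the two.
Se > O: this pair runs against the simple trend — see the exception note.
F > Se: both effects reinforce here, so F is clearly the higher of the two.
Cl > F: this pair runs against the simple trend — see the exception note.
Note the exception: Se has a higher electron affinity than O, contrary to the simple trend — O's compact 2p subshell gives strong electron–electron repulsion on the added electron.
Note the exception: Cl has a higher electron affinity than F, contrary to the simple trend — F's small 2p subshell makes the incoming electron feel strong e⁻–e⁻ repulsion, so Cl actually releases more energy on gaining an electron.
Approximate values (kJ/mol): O 141, F 328, Cl 349, Se 195, Sn 107.
So from highest to lowest: Cl > F > Se > O > Sn.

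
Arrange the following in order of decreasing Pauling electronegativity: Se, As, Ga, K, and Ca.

Electronegativity increases across a period and decreases down a group, tracking effective nuclear charge and atomic size.
All lie in period 4, so electronegativity increases left to right.
So from highest to lowest: Se > As > Ga > Ca > K.

Se > As > Ga > Ca > K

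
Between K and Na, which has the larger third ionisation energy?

Na

IE_3 is the cost of taking one more electron from the +2 cation: K²⁺ is already 1 electron into the core; Na²⁺ is already 1 electron into the core.
All of these are removing an electron from a noble-gas core or deeper; the smaller core (lower principal quantum number) is held far more tightly, and within a period the higher nuclear charge binds the same core more tightly.
Approximate IE_3 values (kJ/mol): K 4420, Na 6910.
Putting it together, IE_3: K < Na.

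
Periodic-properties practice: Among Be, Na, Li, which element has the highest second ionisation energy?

The second ionization energy removes an electron from the +1 ion. For each element: Be⁺ still has 1 valence electron; Na⁺ is the bare [Ne] core; Li⁺ is the bare [He] core.
Pulling an electron out of a noble-gas core costs far more than removing a remaining valence electron, so Na and Li sit at the high end of IE_2.
Approximate IE_2 values (kJ/mol): Be 1757, Na 4562, Li 7298.
So the second ionization energies run Be < Na < Li.

Li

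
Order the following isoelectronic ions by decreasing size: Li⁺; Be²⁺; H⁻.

H⁻ > Li⁺ > Be²⁺

All of these have 2 electrons, so size is governed by nuclear charge alone: the more protons, the stronger the pull on the same electron cloud, and the smaller the ion.
Nuclear charges: Be²⁺ (Z=4), Li⁺ (Z=3), H⁻ (Z=1).
Largest to smallest: H⁻ > Li⁺ > Be²⁺.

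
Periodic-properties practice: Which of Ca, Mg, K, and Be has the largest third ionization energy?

Be

IE_3 is the cost of taking one more electron from the +2 cation: Ca²⁺ is the bare [Ar] core; Mg²⁺ is the bare [Ne] core; K²⁺ is already 1 electron into the core; Be²⁺ is the bare [He] core.
All of these are removing an electron from a noble-gas core or deeper; the smaller core (lower principal quantum number) is held far more tightly, and within a period the higher nuclear charge binds the same core more tightly.
Approximate IE_3 values (kJ/mol): Ca 4912, Mg 7733, K 4420, Be 14849.
Hence IE_3: K < Ca < Mg < Be.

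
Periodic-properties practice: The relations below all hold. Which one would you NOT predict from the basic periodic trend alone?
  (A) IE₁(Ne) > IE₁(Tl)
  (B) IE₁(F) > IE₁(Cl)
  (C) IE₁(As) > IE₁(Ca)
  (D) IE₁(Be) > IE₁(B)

(D)

The general trend: first ionization energy increases across a period and decreases down a group.
(A) Ne (period 2, group 18) vs Tl (period 6, group 13): the stated order agrees with the simple trend.
(B) F (period 2, group 17) vs Cl (period 3, group 17): the stated order agrees with the simple trend.
(C) As (period 4, group 15) vs Ca (period 4, group 2): the stated order agrees with the simple trend.
(D) Be (period 2, group 2) vs B (period 2, group 13): the stated order contradicts the simple trend.
The exception is (D): removing B's lone 2p electron is easier than breaking Be's filled 2s².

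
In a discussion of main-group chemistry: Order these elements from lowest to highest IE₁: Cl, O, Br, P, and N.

N is in period 2, group 15; O is in period 2, group 16; P is in period 3, group 15; Cl is in period 3, group 17; Br is in period 4, group 17.
Across a period the outer electron is held more tightly (higher IE₁); down a group it sits in a higher shell, more shielded, and comes off more easily.
Neither a single period nor a single group — weigh both effects.
Br > P: period and group pull opposite ways; the across-period shift dominates (1140 vs 1012 kJ/mol).
Cl > Br: they share group 17; the group trend gives Cl the larger value.
O > Cl: the two effects oppose for this pair; the down-group effect wins (1314 vs 1251 kJ/mol).
N > O: this pair runs against the simple trend — see the exception note.
Note the exception: N has a higher first ionization energy than O, contrary to the simple trend — pairing an electron in O's 2p⁴ costs repulsion energy, so O ionizes more easily than half-filled N (2p³).
Tabulated first ionization energy (kJ/mol): N 1402, O 1314, P 1012, Cl 1251, Br 1140.
So from lowest to highest: P < Br < Cl < O < N.

P < Br < Cl < O < N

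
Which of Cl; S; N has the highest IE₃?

N

The third ionization energy removes an electron from the +2 ion. For each element: Cl²⁺ still has 5 valence electrons; S²⁺ still has 4 valence electrons; N²⁺ still has 3 valence electrons.
All are still removing valence electrons, so compare the +2 ions as you would atoms: IE_3 generally rises across a period (higher Z_eff) and falls down a group (larger shell), subject to the usual subshell exceptions.
Valence configurations: Cl²⁺ [Ne]3s²3p³, S²⁺ [Ne]3s²3p², N²⁺ [He]2s²2p¹.
Tabulated IE_3 (kJ/mol): Cl 3822, S 3357, N 4578.
Putting it together, IE_3: S < Cl < N.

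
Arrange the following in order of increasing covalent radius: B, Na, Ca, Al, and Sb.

B < Al < Sb < Na < Ca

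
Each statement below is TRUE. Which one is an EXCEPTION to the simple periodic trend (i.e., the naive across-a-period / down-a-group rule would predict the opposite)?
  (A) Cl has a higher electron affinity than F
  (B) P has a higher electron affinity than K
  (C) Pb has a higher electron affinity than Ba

The general trend: electron affinity increases across a period and decreases down a group.
(A) Cl (period 3, group 17) vs F (period 2, group 17): the stated order contradicts the simple trend.
(B) P (period 3, group 15) vs K (period 4, group 1): the stated order agrees with the simple trend.
(C) Pb (period 6, group 14) vs Ba (period 6, group 2): the stated order agrees with the simple trend.
The exception is (A): F's small 2p subshell makes the incoming electron feel strong e⁻–e⁻ repulsion, so Cl actually releases more energy on gaining an electron.

(A)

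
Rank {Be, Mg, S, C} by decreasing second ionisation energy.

C, S, Be, Mg

The second ionization energy removes an electron from the +1 ion. For each element: Be⁺ still has 1 valence electron; Mg⁺ still has 1 valence electron; S⁺ still has 5 valence electrons; C⁺ still has 3 valence electrons.
All are still removing valence electrons, so compare the +1 ions as you would atoms: IE_2 generally rises across a period (higher Z_eff) and falls down a group (larger shell), subject to the usual subshell exceptions.
Valence configurations: Be⁺ [He]2s¹, Mg⁺ [Ne]3s¹, S⁺ [Ne]3s²3p³, C⁺ [He]2s²2p¹.
Approximate IE_2 values (kJ/mol): Be 1757, Mg 1451, S 2252, C 2353.
Hence IE_2: Mg < Be < S < C.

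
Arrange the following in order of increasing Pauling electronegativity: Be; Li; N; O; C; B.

Li is in period 2, group 1; Be is in period 2, group 2; B is in period 2, group 13; C is in period 2, group 14; N is in period 2, group 15; O is in period 2, group 16.
EN rises left→right (higher Z_eff, smaller atoms) and falls top→bottom (larger, more shielded atoms).
All lie in period 2, so electronegativity increases left to right.
So from lowest to highest: Li < Be < B < C < N < O.

Li < Be < B < C < N < O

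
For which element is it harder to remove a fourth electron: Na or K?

Na

After 3 electrons have been removed, what remains? Na³⁺ is already 2 electrons into the core; K³⁺ is already 2 electrons into the core.
All of these are removing an electron from a noble-gas core or deeper; the smaller core (lower principal quantum number) is held far more tightly, and within a period the higher nuclear charge binds the same core more tightly.
Tabulated IE_4 (kJ/mol): Na 9543, K 5877.
So the fourth ionization energies run K < Na.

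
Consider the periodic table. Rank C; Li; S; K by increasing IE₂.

The second ionization energy removes an electron from the +1 ion. For each element: C⁺ still has 3 valence electrons; Li⁺ is the bare [He] core; S⁺ still has 5 valence electrons; K⁺ is the bare [Ar] core.
Breaking into a closed-shell core is much more expensive than removing a leftover valence electron — K and Li have the largest IE_2 here.
Valence configurations: C⁺ [He]2s²2p¹, S⁺ [Ne]3s²3p³.
Approximate IE_2 values (kJ/mol): C 2353, Li 7298, S 2252, K 3052.
Putting it together, IE_2: S < C < K < Li.

S, C, K, Li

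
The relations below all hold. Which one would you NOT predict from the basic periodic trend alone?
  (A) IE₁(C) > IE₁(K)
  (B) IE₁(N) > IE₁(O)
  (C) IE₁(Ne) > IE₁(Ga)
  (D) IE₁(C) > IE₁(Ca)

(B)

The general trend: IE₁ increases across a period and decreases down a group.
(A) C (period 2, group 14) vs K (period 4, group 1): the stated order agrees with the simple trend.
(B) N (period 2, group 15) vs O (period 2, group 16): the stated order contradicts the simple trend.
(C) Ne (period 2, group 18) vs Ga (period 4, group 13): the stated order agrees with the simple trend.
(D) C (period 2, group 14) vs Ca (period 4, group 2): the stated order agrees with the simple trend.
The exception is (B): pairing an electron in O's 2p⁴ costs repulsion energy, so O ionizes more easily than half-filled N (2p³).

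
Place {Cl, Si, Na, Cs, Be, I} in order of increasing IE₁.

Be is in period 2, group 2; Na is in period 3, group 1; Si is in period 3, group 14; Cl is in period 3, group 17; I is in period 5, group 17; Cs is in period 6, group 1.
IE₁ increases left→right with effective nuclear charge and decreases top→bottom as the valence shell moves farther out.
Neither a single period nor a single group — weigh both effects.
Na > Cs: Na sits above Cs in group 1, so the down-group effect alone puts Na higher.
Si > Na: Si lies to the right of Na in period 3, so the across-period effect alone puts Si higher.
Be > Si: period and group pull opposite ways; the down-group shift dominates (900 vs 786 kJ/mol).
I > Be: the two effects oppose for this pair; the across-period effect wins (1008 vs 900 kJ/mol).
Cl > I: Cl sits above I in group 17, so the down-group effect alone puts Cl higher.
For reference (kJ/mol): Be 900, Na 496, Si 786, Cl 1251, I 1008, Cs 376.
So from lowest to highest: Cs < Na < Si < Be < I < Cl.

Cs < Na < Si < Be < I < Cl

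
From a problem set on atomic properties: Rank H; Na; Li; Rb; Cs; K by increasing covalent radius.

Across a period the added protons contract the valence shell; down a group each new principal shell makes the atom larger.
All are in group 1, so atomic radius increases down the group.
So from smallest to largest: H < Li < Na < K < Rb < Cs.

H, Li, Na, K, Rb, Cs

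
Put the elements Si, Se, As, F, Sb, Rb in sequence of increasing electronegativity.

Electronegativity increases across a period and decreases down a group, tracking effective nuclear charge and atomic size.
Here both period and group differ, so the two effects have to be weighed against each other.
Si > Rb: relative to Rb, both the across-period and down-group shifts push Si's electronegativity up.
Sb > Si: the two effects oppose for this pair; the across-period effect wins (2.05 vs 1.90).
As > Sb: they share group 15; the group trend gives As the larger value.
Se > As: Se lies to the right of As in period 4, so the across-period effect alone puts Se higher.
F > Se: relative to Se, both the across-period and down-group shifts push F's electronegativity up.
For reference (Pauling): F 3.98, Si 1.90, As 2.18, Se 2.55, Rb 0.82, Sb 2.05.
So from lowest to highest: Rb < Si < Sb < As < Se < F.

Rb < Si < Sb < As < Se < F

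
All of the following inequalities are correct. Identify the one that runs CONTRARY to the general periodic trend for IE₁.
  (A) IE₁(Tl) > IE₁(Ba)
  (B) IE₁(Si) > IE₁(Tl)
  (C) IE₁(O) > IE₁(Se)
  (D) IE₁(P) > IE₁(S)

The general trend: IE₁ increases across a period and decreases down a group.
(A) Tl (period 6, group 13) vs Ba (period 6, group 2): the stated order agrees with the simple trend.
(B) Si (period 3, group 14) vs Tl (period 6, group 13): the stated order agrees with the simple trend.
(C) O (period 2, group 16) vs Se (period 4, group 16): the stated order agrees with the simple trend.
(D) P (period 3, group 15) vs S (period 3, group 16): the stated order contradicts the simple trend.
The exception is (D): S (3p⁴) ionizes more easily than half-filled P (3p³) because the paired 3p electron in S is pushed out by e⁻–e⁻ repulsion.

(D)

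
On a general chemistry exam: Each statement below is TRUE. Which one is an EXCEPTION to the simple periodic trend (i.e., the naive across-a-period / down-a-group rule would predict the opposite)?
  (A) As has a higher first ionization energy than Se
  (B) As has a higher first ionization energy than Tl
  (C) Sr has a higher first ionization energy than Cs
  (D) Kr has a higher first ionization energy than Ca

(A)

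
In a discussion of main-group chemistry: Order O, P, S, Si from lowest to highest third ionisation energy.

P < Si < S < O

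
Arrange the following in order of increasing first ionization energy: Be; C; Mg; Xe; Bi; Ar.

Bi, Mg, Be, C, Xe, Ar

Be is in period 2, group 2; C is in period 2, group 14; Mg is in period 3, group 2; Ar is in period 3, group 18; Xe is in period 5, group 18; Bi is in period 6, group 15.
IE₁ increases left→right with effective nuclear charge and decreases top→bottom as the valence shell moves farther out.
Neither a single period nor a single group — weigh both effects.
Mg > Bi: period and group pull opposite ways; the down-group shift dominates (738 vs 703 kJ/mol).
Be > Mg: Be sits above Mg in group 2, so the down-group effect alone puts Be higher.
C > Be: C lies to the right of Be in period 2, so the across-period effect alone puts C higher.
Xe > C: the two effects oppose for this pair; the across-period effect wins (1170 vs 1086 kJ/mol).
Ar > Xe: Ar sits above Xe in group 18, so the down-group effect alone puts Ar higher.
Approximate values (kJ/mol): Be 900, C 1086, Mg 738, Ar 1521, Xe 1170, Bi 703.
So from lowest to highest: Bi < Mg < Be < C < Xe < Ar.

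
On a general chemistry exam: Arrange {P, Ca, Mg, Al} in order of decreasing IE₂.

IE_2 is the cost of taking one more electron from the +1 cation: P⁺ still has 4 valence electrons; Ca⁺ still has 1 valence electron; Mg⁺ still has 1 valence electron; Al⁺ still has 2 valence electrons.
All are still removing valence electrons, so compare the +1 ions as you would atoms: IE_2 generally rises across a period (higher Z_eff) and falls down a group (larger shell), subject to the usual subshell exceptions.
Valence configurations: P⁺ [Ne]3s²3p², Ca⁺ [Ar]4s¹, Mg⁺ [Ne]3s¹, Al⁺ [Ne]3s².
The numbers (kJ/mol): P 1907, Ca 1145, Mg 1451, Al 1817.
Overall IE_2 order: Ca < Mg < Al < P.

P > Al > Mg > Ca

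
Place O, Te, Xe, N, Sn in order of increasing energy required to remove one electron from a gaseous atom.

Sn, Te, Xe, O, N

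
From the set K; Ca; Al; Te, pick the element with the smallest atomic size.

Al

Al is in period 3, group 13; K is in period 4, group 1; Ca is in period 4, group 2; Te is in period 5, group 16.
Radius decreases left→right (rising Z_eff, same n) and increases top→bottom (higher n).
Neither a single period nor a single group — weigh both effects.
Te > Al: the two effects oppose for this pair; the down-group effect wins (136 vs 126 pm).
Ca > Te: period and group pull opposite ways; the across-period shift dominates (171 vs 136 pm).
K > Ca: K lies to the left of Ca in period 4, so the across-period effect alone puts K larger.
For reference (pm): Al 126, K 196, Ca 171, Te 136.
The smallest atomic size among these belongs to Al.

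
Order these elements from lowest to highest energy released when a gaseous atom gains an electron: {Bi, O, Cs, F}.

Cs, Bi, O, F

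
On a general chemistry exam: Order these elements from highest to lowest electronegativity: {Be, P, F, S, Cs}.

Be is in period 2, group 2; F is in period 2, group 17; P is in period 3, group 15; S is in period 3, group 16; Cs is in period 6, group 1.
Electronegativity increases across a period and decreases down a group, tracking effective nuclear charge and atomic size.
Neither a single period nor a single group — weigh both effects.
Be > Cs: both effects reinforce here, so Be is clearly the higher of the two.
P > Be: period and group pull opposite ways; the across-period shift dominates (2.19 vs 1.57).
S > P: S lies to the right of P in period 3, so the across-period effect alone puts S higher.
F > S: both effects reinforce here, so F is clearly the higher of the two.
For reference (Pauling): Be 1.57, F 3.98, P 2.19, S 2.58, Cs 0.79.
So from highest to lowest: F > S > P > Be > Cs.

F > S > P > Be > Cs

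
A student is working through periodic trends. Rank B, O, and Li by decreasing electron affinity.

O > Li > B

Li is in period 2, group 1; B is in period 2, group 13; O is in period 2, group 16.
EA tends to increase across a period and decrease down a group, though the pattern is less regular than for IE or radius.
All lie in period 2; the across-period trend (electron affinity increases left to right) applies, with the exception below.
Note the exception: Li has a higher electron affinity than B, contrary to the simple trend — B's ns²np¹ configuration gives only a small electron affinity — the sparsely filled np subshell binds an added electron weakly.
Tabulated electron affinity (kJ/mol): Li 60, B 27, O 141.
So from highest to lowest: O > Li > B.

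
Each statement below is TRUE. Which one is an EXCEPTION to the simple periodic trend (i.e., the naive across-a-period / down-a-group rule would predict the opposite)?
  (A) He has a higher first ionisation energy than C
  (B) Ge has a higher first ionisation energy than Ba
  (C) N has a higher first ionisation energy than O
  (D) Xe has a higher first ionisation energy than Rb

(C)

The general trend: first ionisation energy increases across a period and decreases down a group.
(A) He (period 1, group 18) vs C (period 2, group 14): the stated order agrees with the simple trend.
(B) Ge (period 4, group 14) vs Ba (period 6, group 2): the stated order agrees with the simple trend.
(C) N (period 2, group 15) vs O (period 2, group 16): the stated order contradicts the simple trend.
(D) Xe (period 5, group 18) vs Rb (period 5, group 1): the stated order agrees with the simple trend.
The exception is (C): pairing an electron in O's 2p⁴ costs repulsion energy, so O ionizes more easily than half-filled N (2p³).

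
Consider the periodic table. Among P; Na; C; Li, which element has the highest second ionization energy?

Li

The second ionization energy removes an electron from the +1 ion. For each element: P⁺ still has 4 valence electrons; Na⁺ is the bare [Ne] core; C⁺ still has 3 valence electrons; Li⁺ is the bare [He] core.
Core electrons are held far more tightly than valence electrons, so Na and Li top the IE_2 order.
Valence configurations: P⁺ [Ne]3s²3p², C⁺ [He]2s²2p¹.
The numbers (kJ/mol): P 1907, Na 4562, C 2353, Li 7298.
Hence IE_2: P < C < Na < Li.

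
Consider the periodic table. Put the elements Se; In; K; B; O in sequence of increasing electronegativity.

K < In < B < Se < O

B is in period 2, group 13; O is in period 2, group 16; K is in period 4, group 1; Se is in period 4, group 16; In is in period 5, group 13.
EN rises left→right (higher Z_eff, smaller atoms) and falls top→bottom (larger, more shielded atoms).
These span different periods and groups, so the two trends combine.
In > K: period and group pull opposite ways; the across-period shift dominates (1.78 vs 0.82).
B > In: they share group 13; the group trend gives B the larger value.
Se > B: the two effects oppose for this pair; the across-period effect wins (2.55 vs 2.04).
O > Se: they share group 16; the group trend gives O the larger value.
Approximate values (Pauling): B 2.04, O 3.44, K 0.82, Se 2.55, In 1.78.
So from lowest to highest: K < In < B < Se < O.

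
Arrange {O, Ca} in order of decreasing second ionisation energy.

IE_2 is the cost of taking one more electron from the +1 cation: O⁺ still has 5 valence electrons; Ca⁺ still has 1 valence electron.
All are still removing valence electrons, so compare the +1 ions as you would atoms: IE_2 generally rises across a period (higher Z_eff) and falls down a group (larger shell), subject to the usual subshell exceptions.
Valence configurations: O⁺ [He]2s²2p³, Ca⁺ [Ar]4s¹.
Tabulated IE_2 (kJ/mol): O 3388, Ca 1145.
Hence IE_2: Ca < O.

O, Ca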